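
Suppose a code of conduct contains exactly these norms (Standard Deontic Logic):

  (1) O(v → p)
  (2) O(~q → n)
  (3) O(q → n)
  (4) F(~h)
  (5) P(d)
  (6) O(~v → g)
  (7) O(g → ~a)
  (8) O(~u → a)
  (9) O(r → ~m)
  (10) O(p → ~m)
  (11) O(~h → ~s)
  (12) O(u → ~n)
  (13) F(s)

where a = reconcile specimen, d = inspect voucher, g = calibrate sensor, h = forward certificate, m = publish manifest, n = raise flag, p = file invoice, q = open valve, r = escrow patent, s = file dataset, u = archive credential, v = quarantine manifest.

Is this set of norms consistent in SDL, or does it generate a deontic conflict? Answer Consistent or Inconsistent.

Premise 11 is O(~h → ~s); even if O(~s) held, inferring O(~h) would be affirming the consequent — invalid.
So O(~h) is not derivable, and the apparent clash with O(h) does not arise.
A world satisfying every obligation exists (e.g. a=true, d=false, g=false, h=true, m=false, n=true, p=true, q=false, r=false, s=false, u=false, v=true); no atom is both obligatory and forbidden, so the set is consistent.

Consistent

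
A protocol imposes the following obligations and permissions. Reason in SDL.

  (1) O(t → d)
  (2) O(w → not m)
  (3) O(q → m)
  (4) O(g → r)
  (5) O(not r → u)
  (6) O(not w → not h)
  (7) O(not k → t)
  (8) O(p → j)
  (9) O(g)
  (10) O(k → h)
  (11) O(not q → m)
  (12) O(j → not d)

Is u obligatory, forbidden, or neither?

Premise 5 is O(not r → u), but O(not r) is not derivable from the premises, so it does not yield O(u).
No premise or chain of K-axiom applications forces O(u), and none forces O(not u). So u is neither obligatory nor forbidden under these norms.

Neither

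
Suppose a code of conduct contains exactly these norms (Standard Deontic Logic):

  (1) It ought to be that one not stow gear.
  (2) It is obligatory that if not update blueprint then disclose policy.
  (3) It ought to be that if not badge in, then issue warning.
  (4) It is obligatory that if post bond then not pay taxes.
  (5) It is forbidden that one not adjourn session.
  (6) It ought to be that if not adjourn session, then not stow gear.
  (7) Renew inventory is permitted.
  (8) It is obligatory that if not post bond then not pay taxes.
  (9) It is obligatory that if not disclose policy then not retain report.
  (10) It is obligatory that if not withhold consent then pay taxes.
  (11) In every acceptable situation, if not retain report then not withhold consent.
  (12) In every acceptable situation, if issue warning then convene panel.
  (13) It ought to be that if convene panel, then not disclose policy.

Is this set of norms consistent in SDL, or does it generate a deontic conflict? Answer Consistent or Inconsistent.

Consistent

Premise 6 is O(¬adjourn_session → ¬stow_gear); even if O(¬stow_gear) held, inferring O(¬adjourn_session) would be affirming the consequent — invalid.
So O(¬adjourn_session) is not derivable, and the apparent clash with O(adjourn_session) does not arise.
A world satisfying every obligation exists (e.g. adjourn_session=true, badge_in=true, convene_panel=false, disclose_policy=true, issue_warning=false, pay_taxes=false, post_bond=false, renew_inventory=false, retain_report=true, stow_gear=false, update_blueprint=false, withhold_consent=true); no atom is both obligatory and forbidden, so the set is consistent.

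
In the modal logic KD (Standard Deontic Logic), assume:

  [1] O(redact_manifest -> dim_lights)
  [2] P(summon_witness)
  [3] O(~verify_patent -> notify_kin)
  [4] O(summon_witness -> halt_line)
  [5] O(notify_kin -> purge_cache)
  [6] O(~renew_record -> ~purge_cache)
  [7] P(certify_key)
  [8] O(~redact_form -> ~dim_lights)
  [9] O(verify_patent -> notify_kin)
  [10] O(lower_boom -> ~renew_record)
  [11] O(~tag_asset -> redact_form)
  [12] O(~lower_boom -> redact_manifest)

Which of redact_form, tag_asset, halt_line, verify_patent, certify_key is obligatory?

redact_form

Premises 3 and 9 are O(~verify_patent -> notify_kin) and O(verify_patent -> notify_kin); every ideal world satisfies ~verify_patent or verify_patent, so in either case notify_kin holds — hence O(notify_kin).
Premise 5 is O(notify_kin -> purge_cache); since O(notify_kin), deontic closure gives O(purge_cache).
Premise 6 is O(~renew_record -> ~purge_cache); contrapositively O(purge_cache -> renew_record). Since O(purge_cache) holds, K gives O(renew_record).
Premise 10, O(lower_boom -> ~renew_record), contraposes to O(renew_record -> ~lower_boom); with O(renew_record) we get O(~lower_boom).
Premise 12 is O(~lower_boom -> redact_manifest); since O(~lower_boom), deontic closure gives O(redact_manifest).
Premise 1 is O(redact_manifest -> dim_lights); since O(redact_manifest), deontic closure gives O(dim_lights).
Premise 8 is O(~redact_form -> ~dim_lights); contrapositively O(dim_lights -> redact_form). Since O(dim_lights) holds, K gives O(redact_form).
So O(redact_form) holds — redact_form is obligatory. None of the other listed options is made obligatory by any chain of premises.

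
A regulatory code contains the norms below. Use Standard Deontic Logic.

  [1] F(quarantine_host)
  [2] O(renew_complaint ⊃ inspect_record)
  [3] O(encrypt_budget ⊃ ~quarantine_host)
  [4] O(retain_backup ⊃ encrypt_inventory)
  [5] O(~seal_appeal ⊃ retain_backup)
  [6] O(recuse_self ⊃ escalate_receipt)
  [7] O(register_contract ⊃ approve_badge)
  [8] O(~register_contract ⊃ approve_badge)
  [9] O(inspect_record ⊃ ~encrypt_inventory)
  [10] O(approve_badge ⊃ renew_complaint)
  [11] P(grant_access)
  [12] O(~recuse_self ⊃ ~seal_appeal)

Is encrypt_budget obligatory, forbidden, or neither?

Premise 3 is O(encrypt_budget ⊃ ~quarantine_host); even if O(~quarantine_host) held, inferring O(encrypt_budget) would be affirming the consequent — invalid.
No premise or chain of K-axiom applications forces O(encrypt_budget), and none forces O(~encrypt_budget). So encrypt_budget is neither obligatory nor forbidden under these norms.

Neither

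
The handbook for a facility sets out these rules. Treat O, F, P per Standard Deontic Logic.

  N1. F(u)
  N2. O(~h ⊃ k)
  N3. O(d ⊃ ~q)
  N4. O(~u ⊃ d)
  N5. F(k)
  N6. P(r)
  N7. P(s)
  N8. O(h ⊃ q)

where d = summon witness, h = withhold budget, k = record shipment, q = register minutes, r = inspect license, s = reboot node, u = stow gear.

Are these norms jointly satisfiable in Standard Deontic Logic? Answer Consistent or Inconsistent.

Inconsistent

F(k) at premise 5 means O(~k).
The contrapositive of premise 2 (O(~h ⊃ k)) is O(~k ⊃ h), and O(~k) is already established, so O(h).
Premise 8 is O(h ⊃ q); since O(h), deontic closure gives O(q).
Premise 3 is O(d ⊃ ~q); contrapositively O(q ⊃ ~d). Since O(q) holds, K gives O(~d).
Premise 4, O(~u ⊃ d), contraposes to O(~d ⊃ u); with O(~d) we get O(u).
But premise 1, F(u), means O(~u).
We now have both O(u) and O(~u) — u is simultaneously obligatory and forbidden, violating the D-axiom.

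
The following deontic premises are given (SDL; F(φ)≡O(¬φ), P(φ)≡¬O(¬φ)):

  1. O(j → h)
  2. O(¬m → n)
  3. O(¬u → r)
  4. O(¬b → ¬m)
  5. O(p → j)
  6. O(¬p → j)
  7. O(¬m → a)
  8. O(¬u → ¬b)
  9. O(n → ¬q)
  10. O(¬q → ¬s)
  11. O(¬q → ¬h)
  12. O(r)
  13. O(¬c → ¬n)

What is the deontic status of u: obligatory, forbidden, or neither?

Obligatory

Premises 5 and 6 are O(p → j) and O(¬p → j); every ideal world satisfies p or ¬p, so in either case j holds — hence O(j).
Applying K to premise 1 (O(j → h)) and O(j) yields O(h).
The contrapositive of premise 11 (O(¬q → ¬h)) is O(h → q), and O(h) is already established, so O(q).
The contrapositive of premise 9 (O(n → ¬q)) is O(q → ¬n), and O(q) is already established, so O(¬n).
Premise 2 is O(¬m → n); contrapositively O(¬n → m). Since O(¬n) holds, K gives O(m).
Premise 4, O(¬b → ¬m), contraposes to O(m → b); with O(m) we get O(b).
Premise 8 is O(¬u → ¬b); contrapositively O(b → u). Since O(b) holds, K gives O(u).
Premises 3, 7, 10, 12, 13 do not contribute to this derivation.
Hence u is obligatory.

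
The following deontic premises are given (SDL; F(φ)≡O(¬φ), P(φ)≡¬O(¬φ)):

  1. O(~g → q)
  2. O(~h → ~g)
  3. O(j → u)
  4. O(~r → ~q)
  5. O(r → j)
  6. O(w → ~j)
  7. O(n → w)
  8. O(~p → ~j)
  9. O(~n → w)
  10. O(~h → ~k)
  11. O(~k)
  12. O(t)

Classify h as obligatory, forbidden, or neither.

Obligatory

Premises 7 and 9 cover both cases: O(n → w) and O(~n → w). Since n ∨ ~n is a tautology, O(w) follows.
From O(w) and premise 6, O(w → ~j), we obtain O(~j).
Premise 5, O(r → j), contraposes to O(~j → ~r); with O(~j) we get O(~r).
With premise 4, O(~r → ~q), the K-axiom yields O(~q).
The contrapositive of premise 1 (O(~g → q)) is O(~q → g), and O(~q) is already established, so O(g).
Premise 2, O(~h → ~g), contraposes to O(g → h); with O(g) we get O(h).
Premises 3, 8, 10, 11, 12 do not contribute to this derivation.
Hence h is obligatory.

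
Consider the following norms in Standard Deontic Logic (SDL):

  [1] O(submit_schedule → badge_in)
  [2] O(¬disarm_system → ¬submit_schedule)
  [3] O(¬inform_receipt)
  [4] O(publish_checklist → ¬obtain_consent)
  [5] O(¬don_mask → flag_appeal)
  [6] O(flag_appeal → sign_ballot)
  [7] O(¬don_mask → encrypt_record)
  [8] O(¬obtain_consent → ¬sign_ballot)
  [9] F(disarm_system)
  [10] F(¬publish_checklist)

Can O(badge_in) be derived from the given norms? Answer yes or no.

Premise 1 is O(submit_schedule → badge_in), but O(submit_schedule) is not derivable from the premises, so it does not yield O(badge_in).
No other premise forces O(badge_in). An ideal world satisfying every premise can still have badge_in false, so O(badge_in) is not derivable.

No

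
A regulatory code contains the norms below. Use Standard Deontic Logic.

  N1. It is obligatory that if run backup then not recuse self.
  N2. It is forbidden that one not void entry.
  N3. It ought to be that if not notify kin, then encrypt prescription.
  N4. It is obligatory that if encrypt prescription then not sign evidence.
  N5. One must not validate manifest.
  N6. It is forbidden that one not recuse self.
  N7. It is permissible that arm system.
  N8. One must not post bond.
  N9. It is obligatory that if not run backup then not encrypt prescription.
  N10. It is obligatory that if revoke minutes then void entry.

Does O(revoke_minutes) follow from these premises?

Premise 10 is O(revoke_minutes → void_entry); even if O(void_entry) held, inferring O(revoke_minutes) would be affirming the consequent — invalid.
No other premise forces O(revoke_minutes). An ideal world satisfying every premise can still have revoke_minutes false, so O(revoke_minutes) is not derivable.

No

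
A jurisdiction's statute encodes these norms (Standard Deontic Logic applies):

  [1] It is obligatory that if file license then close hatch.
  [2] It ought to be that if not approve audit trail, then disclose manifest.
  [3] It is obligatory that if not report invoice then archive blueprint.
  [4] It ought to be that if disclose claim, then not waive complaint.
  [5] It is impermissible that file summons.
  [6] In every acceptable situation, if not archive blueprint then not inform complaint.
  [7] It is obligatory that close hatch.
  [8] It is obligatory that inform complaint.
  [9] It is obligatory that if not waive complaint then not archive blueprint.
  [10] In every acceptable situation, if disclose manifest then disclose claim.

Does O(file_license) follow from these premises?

Premise 1 is O(file_license → close_hatch); even if O(close_hatch) held, inferring O(file_license) would be affirming the consequent — invalid.
No other premise forces O(file_license). An ideal world satisfying every premise can still have file_license false, so O(file_license) is not derivable.

No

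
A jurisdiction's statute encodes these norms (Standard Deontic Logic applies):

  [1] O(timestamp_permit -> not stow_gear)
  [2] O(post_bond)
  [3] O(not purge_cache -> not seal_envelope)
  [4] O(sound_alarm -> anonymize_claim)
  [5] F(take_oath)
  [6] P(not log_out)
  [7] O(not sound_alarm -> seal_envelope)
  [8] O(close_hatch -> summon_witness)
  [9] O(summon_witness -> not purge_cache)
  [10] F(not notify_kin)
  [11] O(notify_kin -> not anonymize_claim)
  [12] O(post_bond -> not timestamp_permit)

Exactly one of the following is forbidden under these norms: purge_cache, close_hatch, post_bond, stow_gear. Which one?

F(not notify_kin) at premise 10 means O(notify_kin).
Applying K to premise 11 (O(notify_kin -> not anonymize_claim)) and O(notify_kin) yields O(not anonymize_claim).
Premise 4, O(sound_alarm -> anonymize_claim), contraposes to O(not anonymize_claim -> not sound_alarm); with O(not anonymize_claim) we get O(not sound_alarm).
With premise 7, O(not sound_alarm -> seal_envelope), the K-axiom yields O(seal_envelope).
The contrapositive of premise 3 (O(not purge_cache -> not seal_envelope)) is O(seal_envelope -> purge_cache), and O(seal_envelope) is already established, so O(purge_cache).
The contrapositive of premise 9 (O(summon_witness -> not purge_cache)) is O(purge_cache -> not summon_witness), and O(purge_cache) is already established, so O(not summon_witness).
Premise 8, O(close_hatch -> summon_witness), contraposes to O(not summon_witness -> not close_hatch); with O(not summon_witness) we get O(not close_hatch).
So O(not close_hatch) holds, i.e. close_hatch is forbidden. None of the other listed options is forbidden under the premises.

close_hatch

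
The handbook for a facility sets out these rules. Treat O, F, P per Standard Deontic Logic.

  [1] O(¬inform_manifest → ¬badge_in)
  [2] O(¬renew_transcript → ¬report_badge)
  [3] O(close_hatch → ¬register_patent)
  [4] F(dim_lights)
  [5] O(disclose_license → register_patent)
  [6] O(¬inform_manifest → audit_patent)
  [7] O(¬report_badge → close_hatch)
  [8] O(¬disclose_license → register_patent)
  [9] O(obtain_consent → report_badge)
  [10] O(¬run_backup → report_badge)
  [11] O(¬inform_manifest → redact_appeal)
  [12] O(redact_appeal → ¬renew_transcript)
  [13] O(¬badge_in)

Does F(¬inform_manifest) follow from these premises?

Premises 5 and 8 are O(disclose_license → register_patent) and O(¬disclose_license → register_patent); every ideal world satisfies disclose_license or ¬disclose_license, so in either case register_patent holds — hence O(register_patent).
Premise 3 is O(close_hatch → ¬register_patent); contrapositively O(register_patent → ¬close_hatch). Since O(register_patent) holds, K gives O(¬close_hatch).
Premise 7, O(¬report_badge → close_hatch), contraposes to O(¬close_hatch → report_badge); with O(¬close_hatch) we get O(report_badge).
Premise 2 is O(¬renew_transcript → ¬report_badge); contrapositively O(report_badge → renew_transcript). Since O(report_badge) holds, K gives O(renew_transcript).
Premise 12 is O(redact_appeal → ¬renew_transcript); contrapositively O(renew_transcript → ¬redact_appeal). Since O(renew_transcript) holds, K gives O(¬redact_appeal).
Premise 11 is O(¬inform_manifest → redact_appeal); contrapositively O(¬redact_appeal → inform_manifest). Since O(¬redact_appeal) holds, K gives O(inform_manifest).
Premises 1, 4, 6, 9, 10, 13 do not contribute to this derivation.
So O(inform_manifest) holds, i.e. F(¬inform_manifest). The claim follows.

Yes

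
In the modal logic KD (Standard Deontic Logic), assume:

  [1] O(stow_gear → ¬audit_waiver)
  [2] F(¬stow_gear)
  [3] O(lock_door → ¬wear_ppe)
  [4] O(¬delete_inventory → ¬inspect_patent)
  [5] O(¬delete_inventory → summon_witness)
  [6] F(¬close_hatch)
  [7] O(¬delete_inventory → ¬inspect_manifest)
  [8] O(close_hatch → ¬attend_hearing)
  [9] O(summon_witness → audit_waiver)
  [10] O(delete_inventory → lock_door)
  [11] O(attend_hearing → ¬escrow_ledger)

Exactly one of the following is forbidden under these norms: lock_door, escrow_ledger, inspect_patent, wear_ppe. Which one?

wear_ppe

Premise 2, F(¬stow_gear), is equivalent to O(stow_gear).
Applying K to premise 1 (O(stow_gear → ¬audit_waiver)) and O(stow_gear) yields O(¬audit_waiver).
The contrapositive of premise 9 (O(summon_witness → audit_waiver)) is O(¬audit_waiver → ¬summon_witness), and O(¬audit_waiver) is already established, so O(¬summon_witness).
The contrapositive of premise 5 (O(¬delete_inventory → summon_witness)) is O(¬summon_witness → delete_inventory), and O(¬summon_witness) is already established, so O(delete_inventory).
From O(delete_inventory) and premise 10, O(delete_inventory → lock_door), we obtain O(lock_door).
Applying K to premise 3 (O(lock_door → ¬wear_ppe)) and O(lock_door) yields O(¬wear_ppe).
So O(¬wear_ppe) holds, i.e. wear_ppe is forbidden. None of the other listed options is forbidden under the premises.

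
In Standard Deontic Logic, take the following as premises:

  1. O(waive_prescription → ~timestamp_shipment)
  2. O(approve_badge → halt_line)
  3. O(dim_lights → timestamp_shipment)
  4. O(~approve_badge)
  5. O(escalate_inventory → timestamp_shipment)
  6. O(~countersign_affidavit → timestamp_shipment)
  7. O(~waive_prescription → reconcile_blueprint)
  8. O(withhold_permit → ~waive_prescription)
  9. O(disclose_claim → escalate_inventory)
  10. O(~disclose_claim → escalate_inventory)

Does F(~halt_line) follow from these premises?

Premise 2 is O(approve_badge → halt_line), but O(approve_badge) is not derivable from the premises, so it does not yield O(halt_line).
No other premise forces O(halt_line). An ideal world satisfying every premise can still have ~halt_line true, so F(~halt_line) is not derivable.

No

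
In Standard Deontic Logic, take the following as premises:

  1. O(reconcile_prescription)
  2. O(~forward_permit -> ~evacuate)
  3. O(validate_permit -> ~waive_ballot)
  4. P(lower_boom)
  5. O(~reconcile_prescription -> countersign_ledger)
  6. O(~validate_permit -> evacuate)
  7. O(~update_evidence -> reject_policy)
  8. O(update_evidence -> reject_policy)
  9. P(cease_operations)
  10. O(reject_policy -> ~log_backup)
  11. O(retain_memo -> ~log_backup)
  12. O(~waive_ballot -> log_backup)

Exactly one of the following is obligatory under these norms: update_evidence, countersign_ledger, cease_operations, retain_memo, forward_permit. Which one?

forward_permit

Premises 7 and 8 are O(~update_evidence -> reject_policy) and O(update_evidence -> reject_policy); every ideal world satisfies ~update_evidence or update_evidence, so in either case reject_policy holds — hence O(reject_policy).
Premise 10 is O(reject_policy -> ~log_backup); since O(reject_policy), deontic closure gives O(~log_backup).
Premise 12, O(~waive_ballot -> log_backup), contraposes to O(~log_backup -> waive_ballot); with O(~log_backup) we get O(waive_ballot).
The contrapositive of premise 3 (O(validate_permit -> ~waive_ballot)) is O(waive_ballot -> ~validate_permit), and O(waive_ballot) is already established, so O(~validate_permit).
Premise 6 is O(~validate_permit -> evacuate); since O(~validate_permit), deontic closure gives O(evacuate).
The contrapositive of premise 2 (O(~forward_permit -> ~evacuate)) is O(evacuate -> forward_permit), and O(evacuate) is already established, so O(forward_permit).
So O(forward_permit) holds — forward_permit is obligatory. None of the other listed options is made obligatory by any chain of premises.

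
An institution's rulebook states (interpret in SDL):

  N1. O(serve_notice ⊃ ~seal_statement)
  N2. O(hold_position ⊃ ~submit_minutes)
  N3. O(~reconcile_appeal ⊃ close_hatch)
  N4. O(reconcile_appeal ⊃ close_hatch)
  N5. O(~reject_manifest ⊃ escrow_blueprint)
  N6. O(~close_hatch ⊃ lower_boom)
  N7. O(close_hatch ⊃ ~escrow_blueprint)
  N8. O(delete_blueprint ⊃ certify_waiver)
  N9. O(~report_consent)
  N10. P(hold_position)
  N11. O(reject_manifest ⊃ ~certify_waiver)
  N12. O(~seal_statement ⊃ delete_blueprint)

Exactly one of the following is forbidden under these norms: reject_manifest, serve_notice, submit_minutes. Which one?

serve_notice

Premises 3 and 4 cover both cases: O(~reconcile_appeal ⊃ close_hatch) and O(reconcile_appeal ⊃ close_hatch). Since ~reconcile_appeal ∨ reconcile_appeal is a tautology, O(close_hatch) follows.
Applying K to premise 7 (O(close_hatch ⊃ ~escrow_blueprint)) and O(close_hatch) yields O(~escrow_blueprint).
The contrapositive of premise 5 (O(~reject_manifest ⊃ escrow_blueprint)) is O(~escrow_blueprint ⊃ reject_manifest), and O(~escrow_blueprint) is already established, so O(reject_manifest).
With premise 11, O(reject_manifest ⊃ ~certify_waiver), the K-axiom yields O(~certify_waiver).
The contrapositive of premise 8 (O(delete_blueprint ⊃ certify_waiver)) is O(~certify_waiver ⊃ ~delete_blueprint), and O(~certify_waiver) is already established, so O(~delete_blueprint).
Premise 12, O(~seal_statement ⊃ delete_blueprint), contraposes to O(~delete_blueprint ⊃ seal_statement); with O(~delete_blueprint) we get O(seal_statement).
The contrapositive of premise 1 (O(serve_notice ⊃ ~seal_statement)) is O(seal_statement ⊃ ~serve_notice), and O(seal_statement) is already established, so O(~serve_notice).
So O(~serve_notice) holds, i.e. serve_notice is forbidden. None of the other listed options is forbidden under the premises.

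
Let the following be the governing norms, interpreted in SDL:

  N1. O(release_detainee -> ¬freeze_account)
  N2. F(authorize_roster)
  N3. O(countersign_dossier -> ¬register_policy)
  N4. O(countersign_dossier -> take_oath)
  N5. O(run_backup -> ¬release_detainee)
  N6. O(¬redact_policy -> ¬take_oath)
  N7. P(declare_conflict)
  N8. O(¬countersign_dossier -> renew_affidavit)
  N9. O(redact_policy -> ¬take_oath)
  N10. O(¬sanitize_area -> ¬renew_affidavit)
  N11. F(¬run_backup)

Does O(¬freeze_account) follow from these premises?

Premise 1 is O(release_detainee -> ¬freeze_account), but O(release_detainee) is not derivable from the premises, so it does not yield O(¬freeze_account).
No other premise forces O(¬freeze_account). An ideal world satisfying every premise can still have ¬freeze_account false, so O(¬freeze_account) is not derivable.

No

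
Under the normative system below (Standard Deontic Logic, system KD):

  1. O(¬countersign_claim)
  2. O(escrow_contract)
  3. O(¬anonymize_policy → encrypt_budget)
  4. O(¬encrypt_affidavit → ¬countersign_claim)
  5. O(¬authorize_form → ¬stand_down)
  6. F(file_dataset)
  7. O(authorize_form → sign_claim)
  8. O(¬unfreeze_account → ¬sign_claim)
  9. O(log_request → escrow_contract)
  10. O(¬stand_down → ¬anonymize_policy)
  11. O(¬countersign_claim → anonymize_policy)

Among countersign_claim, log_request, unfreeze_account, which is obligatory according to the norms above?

Premise 1 gives O(¬countersign_claim).
With premise 11, O(¬countersign_claim → anonymize_policy), the K-axiom yields O(anonymize_policy).
The contrapositive of premise 10 (O(¬stand_down → ¬anonymize_policy)) is O(anonymize_policy → stand_down), and O(anonymize_policy) is already established, so O(stand_down).
Premise 5, O(¬authorize_form → ¬stand_down), contraposes to O(stand_down → authorize_form); with O(stand_down) we get O(authorize_form).
With premise 7, O(authorize_form → sign_claim), the K-axiom yields O(sign_claim).
The contrapositive of premise 8 (O(¬unfreeze_account → ¬sign_claim)) is O(sign_claim → unfreeze_account), and O(sign_claim) is already established, so O(unfreeze_account).
So O(unfreeze_account) holds — unfreeze_account is obligatory. None of the other listed options is made obligatory by any chain of premises.

unfreeze_account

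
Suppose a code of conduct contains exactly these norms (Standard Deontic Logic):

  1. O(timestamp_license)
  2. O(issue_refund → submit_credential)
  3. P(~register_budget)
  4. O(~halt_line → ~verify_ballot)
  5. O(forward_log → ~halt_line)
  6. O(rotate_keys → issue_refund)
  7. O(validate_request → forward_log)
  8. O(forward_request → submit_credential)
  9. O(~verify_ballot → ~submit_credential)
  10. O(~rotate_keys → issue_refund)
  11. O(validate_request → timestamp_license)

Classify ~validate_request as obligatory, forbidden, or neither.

Obligatory

Premises 6 and 10 cover both cases: O(rotate_keys → issue_refund) and O(~rotate_keys → issue_refund). Since rotate_keys ∨ ~rotate_keys is a tautology, O(issue_refund) follows.
With premise 2, O(issue_refund → submit_credential), the K-axiom yields O(submit_credential).
Premise 9, O(~verify_ballot → ~submit_credential), contraposes to O(submit_credential → verify_ballot); with O(submit_credential) we get O(verify_ballot).
Premise 4, O(~halt_line → ~verify_ballot), contraposes to O(verify_ballot → halt_line); with O(verify_ballot) we get O(halt_line).
Premise 5, O(forward_log → ~halt_line), contraposes to O(halt_line → ~forward_log); with O(halt_line) we get O(~forward_log).
The contrapositive of premise 7 (O(validate_request → forward_log)) is O(~forward_log → ~validate_request), and O(~forward_log) is already established, so O(~validate_request).
Premises 1, 3, 8, 11 do not contribute to this derivation.
Hence ~validate_request is obligatory.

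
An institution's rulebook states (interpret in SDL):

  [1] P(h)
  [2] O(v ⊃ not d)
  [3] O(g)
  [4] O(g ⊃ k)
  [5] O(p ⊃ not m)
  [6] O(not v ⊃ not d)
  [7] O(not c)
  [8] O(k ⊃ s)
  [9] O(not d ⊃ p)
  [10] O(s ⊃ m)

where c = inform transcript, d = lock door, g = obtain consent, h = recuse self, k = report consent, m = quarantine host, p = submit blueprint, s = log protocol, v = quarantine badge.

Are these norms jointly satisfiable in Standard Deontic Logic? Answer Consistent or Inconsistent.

Premises 6 and 2 are O(not v ⊃ not d) and O(v ⊃ not d); every ideal world satisfies not v or v, so in either case not d holds — hence O(not d).
From O(not d) and premise 9, O(not d ⊃ p), we obtain O(p).
From O(p) and premise 5, O(p ⊃ not m), we obtain O(not m).
Premise 10, O(s ⊃ m), contraposes to O(not m ⊃ not s); with O(not m) we get O(not s).
Premise 8 is O(k ⊃ s); contrapositively O(not s ⊃ not k). Since O(not s) holds, K gives O(not k).
Premise 4 is O(g ⊃ k); contrapositively O(not k ⊃ not g). Since O(not k) holds, K gives O(not g).
Yet premise 3 states O(g).
We now have both O(not g) and O(g) — g is simultaneously obligatory and forbidden, violating the D-axiom.

Inconsistent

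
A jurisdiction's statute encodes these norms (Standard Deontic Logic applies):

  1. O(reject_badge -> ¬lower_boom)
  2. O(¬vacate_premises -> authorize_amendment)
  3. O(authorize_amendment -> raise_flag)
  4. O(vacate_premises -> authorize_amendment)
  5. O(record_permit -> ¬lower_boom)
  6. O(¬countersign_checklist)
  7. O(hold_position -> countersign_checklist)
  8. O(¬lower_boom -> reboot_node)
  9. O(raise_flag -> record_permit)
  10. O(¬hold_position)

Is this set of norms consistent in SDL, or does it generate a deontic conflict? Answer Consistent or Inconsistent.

Premise 7 is O(hold_position -> countersign_checklist), but O(hold_position) is not derivable from the premises, so it does not yield O(countersign_checklist).
So O(countersign_checklist) is not derivable, and the apparent clash with O(¬countersign_checklist) does not arise.
A world satisfying every obligation exists (e.g. authorize_amendment=true, countersign_checklist=false, hold_position=false, lower_boom=false, raise_flag=true, reboot_node=true, record_permit=true, reject_badge=false, vacate_premises=false); no atom is both obligatory and forbidden, so the set is consistent.

Consistent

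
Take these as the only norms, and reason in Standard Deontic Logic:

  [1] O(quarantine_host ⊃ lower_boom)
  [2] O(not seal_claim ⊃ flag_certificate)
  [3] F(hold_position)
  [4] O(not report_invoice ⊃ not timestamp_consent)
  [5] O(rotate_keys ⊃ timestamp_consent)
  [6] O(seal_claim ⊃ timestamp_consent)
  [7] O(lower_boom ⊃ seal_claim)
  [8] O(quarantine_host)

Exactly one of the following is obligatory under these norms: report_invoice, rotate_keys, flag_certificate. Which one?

report_invoice

From premise 8 we have O(quarantine_host).
Applying K to premise 1 (O(quarantine_host ⊃ lower_boom)) and O(quarantine_host) yields O(lower_boom).
With premise 7, O(lower_boom ⊃ seal_claim), the K-axiom yields O(seal_claim).
With premise 6, O(seal_claim ⊃ timestamp_consent), the K-axiom yields O(timestamp_consent).
Premise 4 is O(not report_invoice ⊃ not timestamp_consent); contrapositively O(timestamp_consent ⊃ report_invoice). Since O(timestamp_consent) holds, K gives O(report_invoice).
So O(report_invoice) holds — report_invoice is obligatory. None of the other listed options is made obligatory by any chain of premises.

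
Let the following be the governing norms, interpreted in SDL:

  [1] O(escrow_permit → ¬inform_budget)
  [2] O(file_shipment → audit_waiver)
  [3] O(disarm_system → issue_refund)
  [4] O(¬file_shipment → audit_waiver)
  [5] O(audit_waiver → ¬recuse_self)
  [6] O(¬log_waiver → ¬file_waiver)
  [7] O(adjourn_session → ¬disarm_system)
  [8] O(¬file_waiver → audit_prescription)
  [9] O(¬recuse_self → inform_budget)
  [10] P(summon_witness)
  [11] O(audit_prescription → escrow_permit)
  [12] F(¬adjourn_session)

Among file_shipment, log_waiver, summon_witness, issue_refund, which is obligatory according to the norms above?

By case analysis on file_shipment: premise 2 gives O(file_shipment → audit_waiver) and premise 4 gives O(¬file_shipment → audit_waiver), so O(audit_waiver) either way.
With premise 5, O(audit_waiver → ¬recuse_self), the K-axiom yields O(¬recuse_self).
Applying K to premise 9 (O(¬recuse_self → inform_budget)) and O(¬recuse_self) yields O(inform_budget).
The contrapositive of premise 1 (O(escrow_permit → ¬inform_budget)) is O(inform_budget → ¬escrow_permit), and O(inform_budget) is already established, so O(¬escrow_permit).
Premise 11, O(audit_prescription → escrow_permit), contraposes to O(¬escrow_permit → ¬audit_prescription); with O(¬escrow_permit) we get O(¬audit_prescription).
The contrapositive of premise 8 (O(¬file_waiver → audit_prescription)) is O(¬audit_prescription → file_waiver), and O(¬audit_prescription) is already established, so O(file_waiver).
The contrapositive of premise 6 (O(¬log_waiver → ¬file_waiver)) is O(file_waiver → log_waiver), and O(file_waiver) is already established, so O(log_waiver).
So O(log_waiver) holds — log_waiver is obligatory. None of the other listed options is made obligatory by any chain of premises.

log_waiver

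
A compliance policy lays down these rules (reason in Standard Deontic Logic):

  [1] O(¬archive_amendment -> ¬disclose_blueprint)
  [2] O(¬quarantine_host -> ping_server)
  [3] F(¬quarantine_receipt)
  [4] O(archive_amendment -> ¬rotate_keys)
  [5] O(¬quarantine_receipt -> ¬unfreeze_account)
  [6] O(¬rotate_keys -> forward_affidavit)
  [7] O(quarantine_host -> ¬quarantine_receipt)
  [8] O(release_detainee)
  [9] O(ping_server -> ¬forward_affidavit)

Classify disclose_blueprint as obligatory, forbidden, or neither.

Premise 3, F(¬quarantine_receipt), is equivalent to O(quarantine_receipt).
The contrapositive of premise 7 (O(quarantine_host -> ¬quarantine_receipt)) is O(quarantine_receipt -> ¬quarantine_host), and O(quarantine_receipt) is already established, so O(¬quarantine_host).
From O(¬quarantine_host) and premise 2, O(¬quarantine_host -> ping_server), we obtain O(ping_server).
Applying K to premise 9 (O(ping_server -> ¬forward_affidavit)) and O(ping_server) yields O(¬forward_affidavit).
Premise 6 is O(¬rotate_keys -> forward_affidavit); contrapositively O(¬forward_affidavit -> rotate_keys). Since O(¬forward_affidavit) holds, K gives O(rotate_keys).
Premise 4, O(archive_amendment -> ¬rotate_keys), contraposes to O(rotate_keys -> ¬archive_amendment); with O(rotate_keys) we get O(¬archive_amendment).
With premise 1, O(¬archive_amendment -> ¬disclose_blueprint), the K-axiom yields O(¬disclose_blueprint).
Premises 5, 8 do not contribute to this derivation.
Thus O(¬disclose_blueprint), which is F(disclose_blueprint): disclose_blueprint is forbidden.

Forbidden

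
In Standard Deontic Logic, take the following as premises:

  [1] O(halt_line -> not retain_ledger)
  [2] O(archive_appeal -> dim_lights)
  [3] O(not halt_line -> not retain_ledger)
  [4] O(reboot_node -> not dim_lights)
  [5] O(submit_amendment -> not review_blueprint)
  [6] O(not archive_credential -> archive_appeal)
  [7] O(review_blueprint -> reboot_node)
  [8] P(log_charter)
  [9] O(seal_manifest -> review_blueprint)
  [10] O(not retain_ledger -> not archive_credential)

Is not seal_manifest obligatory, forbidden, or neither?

Obligatory

Premises 3 and 1 are O(not halt_line -> not retain_ledger) and O(halt_line -> not retain_ledger); every ideal world satisfies not halt_line or halt_line, so in either case not retain_ledger holds — hence O(not retain_ledger).
From O(not retain_ledger) and premise 10, O(not retain_ledger -> not archive_credential), we obtain O(not archive_credential).
Applying K to premise 6 (O(not archive_credential -> archive_appeal)) and O(not archive_credential) yields O(archive_appeal).
Premise 2 is O(archive_appeal -> dim_lights); since O(archive_appeal), deontic closure gives O(dim_lights).
Premise 4, O(reboot_node -> not dim_lights), contraposes to O(dim_lights -> not reboot_node); with O(dim_lights) we get O(not reboot_node).
Premise 7, O(review_blueprint -> reboot_node), contraposes to O(not reboot_node -> not review_blueprint); with O(not reboot_node) we get O(not review_blueprint).
The contrapositive of premise 9 (O(seal_manifest -> review_blueprint)) is O(not review_blueprint -> not seal_manifest), and O(not review_blueprint) is already established, so O(not seal_manifest).
Premises 5, 8 do not contribute to this derivation.
Hence not seal_manifest is obligatory.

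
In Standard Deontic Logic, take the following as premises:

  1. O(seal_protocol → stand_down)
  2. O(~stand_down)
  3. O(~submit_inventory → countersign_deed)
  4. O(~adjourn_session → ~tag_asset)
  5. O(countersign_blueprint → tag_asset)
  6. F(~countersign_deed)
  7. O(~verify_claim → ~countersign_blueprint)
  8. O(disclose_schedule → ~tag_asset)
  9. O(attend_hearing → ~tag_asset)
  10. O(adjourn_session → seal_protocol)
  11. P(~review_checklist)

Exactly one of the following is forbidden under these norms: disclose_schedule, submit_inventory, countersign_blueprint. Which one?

countersign_blueprint

From premise 2 we have O(~stand_down).
The contrapositive of premise 1 (O(seal_protocol → stand_down)) is O(~stand_down → ~seal_protocol), and O(~stand_down) is already established, so O(~seal_protocol).
Premise 10, O(adjourn_session → seal_protocol), contraposes to O(~seal_protocol → ~adjourn_session); with O(~seal_protocol) we get O(~adjourn_session).
From O(~adjourn_session) and premise 4, O(~adjourn_session → ~tag_asset), we obtain O(~tag_asset).
Premise 5, O(countersign_blueprint → tag_asset), contraposes to O(~tag_asset → ~countersign_blueprint); with O(~tag_asset) we get O(~countersign_blueprint).
So O(~countersign_blueprint) holds, i.e. countersign_blueprint is forbidden. None of the other listed options is forbidden under the premises.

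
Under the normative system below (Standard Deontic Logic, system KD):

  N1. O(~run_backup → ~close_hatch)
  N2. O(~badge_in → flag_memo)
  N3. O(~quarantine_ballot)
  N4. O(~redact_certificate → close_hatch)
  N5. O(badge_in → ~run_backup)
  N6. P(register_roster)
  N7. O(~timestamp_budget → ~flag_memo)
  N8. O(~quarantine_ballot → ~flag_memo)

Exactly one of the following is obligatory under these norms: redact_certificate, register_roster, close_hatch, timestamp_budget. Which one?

Premise 3 states O(~quarantine_ballot) outright.
With premise 8, O(~quarantine_ballot → ~flag_memo), the K-axiom yields O(~flag_memo).
The contrapositive of premise 2 (O(~badge_in → flag_memo)) is O(~flag_memo → badge_in), and O(~flag_memo) is already established, so O(badge_in).
With premise 5, O(badge_in → ~run_backup), the K-axiom yields O(~run_backup).
Premise 1 is O(~run_backup → ~close_hatch); since O(~run_backup), deontic closure gives O(~close_hatch).
Premise 4, O(~redact_certificate → close_hatch), contraposes to O(~close_hatch → redact_certificate); with O(~close_hatch) we get O(redact_certificate).
So O(redact_certificate) holds — redact_certificate is obligatory. None of the other listed options is made obligatory by any chain of premises.

redact_certificate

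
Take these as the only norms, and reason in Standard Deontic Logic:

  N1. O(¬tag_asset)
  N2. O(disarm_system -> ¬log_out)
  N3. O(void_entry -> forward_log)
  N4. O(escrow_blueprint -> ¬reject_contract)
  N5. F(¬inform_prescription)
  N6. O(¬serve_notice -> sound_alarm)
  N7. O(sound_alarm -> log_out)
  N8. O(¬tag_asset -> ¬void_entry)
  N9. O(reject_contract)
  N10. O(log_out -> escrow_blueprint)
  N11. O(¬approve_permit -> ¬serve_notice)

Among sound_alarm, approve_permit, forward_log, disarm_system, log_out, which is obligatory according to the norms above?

Premise 9 gives O(reject_contract).
The contrapositive of premise 4 (O(escrow_blueprint -> ¬reject_contract)) is O(reject_contract -> ¬escrow_blueprint), and O(reject_contract) is already established, so O(¬escrow_blueprint).
Premise 10, O(log_out -> escrow_blueprint), contraposes to O(¬escrow_blueprint -> ¬log_out); with O(¬escrow_blueprint) we get O(¬log_out).
Premise 7, O(sound_alarm -> log_out), contraposes to O(¬log_out -> ¬sound_alarm); with O(¬log_out) we get O(¬sound_alarm).
The contrapositive of premise 6 (O(¬serve_notice -> sound_alarm)) is O(¬sound_alarm -> serve_notice), and O(¬sound_alarm) is already established, so O(serve_notice).
Premise 11 is O(¬approve_permit -> ¬serve_notice); contrapositively O(serve_notice -> approve_permit). Since O(serve_notice) holds, K gives O(approve_permit).
So O(approve_permit) holds — approve_permit is obligatory. None of the other listed options is made obligatory by any chain of premises.

approve_permit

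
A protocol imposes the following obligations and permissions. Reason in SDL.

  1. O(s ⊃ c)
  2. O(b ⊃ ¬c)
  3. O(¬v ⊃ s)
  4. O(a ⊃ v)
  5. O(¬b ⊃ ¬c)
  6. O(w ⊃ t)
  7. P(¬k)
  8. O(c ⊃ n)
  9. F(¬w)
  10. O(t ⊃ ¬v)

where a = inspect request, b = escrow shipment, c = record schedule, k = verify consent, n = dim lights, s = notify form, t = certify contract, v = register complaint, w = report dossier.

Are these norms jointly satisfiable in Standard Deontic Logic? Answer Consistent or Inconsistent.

Premises 2 and 5 cover both cases: O(b ⊃ ¬c) and O(¬b ⊃ ¬c). Since b ∨ ¬b is a tautology, O(¬c) follows.
Premise 1 is O(s ⊃ c); contrapositively O(¬c ⊃ ¬s). Since O(¬c) holds, K gives O(¬s).
The contrapositive of premise 3 (O(¬v ⊃ s)) is O(¬s ⊃ v), and O(¬s) is already established, so O(v).
Premise 10, O(t ⊃ ¬v), contraposes to O(v ⊃ ¬t); with O(v) we get O(¬t).
Premise 6, O(w ⊃ t), contraposes to O(¬t ⊃ ¬w); with O(¬t) we get O(¬w).
But premise 9, F(¬w), means O(w).
We now have both O(¬w) and O(w) — w is simultaneously obligatory and forbidden, violating the D-axiom.

Inconsistent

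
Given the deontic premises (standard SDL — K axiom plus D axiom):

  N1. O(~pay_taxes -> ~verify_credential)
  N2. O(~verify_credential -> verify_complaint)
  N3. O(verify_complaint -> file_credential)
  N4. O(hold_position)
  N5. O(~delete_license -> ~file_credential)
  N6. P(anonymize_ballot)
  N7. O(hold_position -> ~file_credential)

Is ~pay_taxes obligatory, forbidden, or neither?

Forbidden

From premise 4 we have O(hold_position).
Premise 7 is O(hold_position -> ~file_credential); since O(hold_position), deontic closure gives O(~file_credential).
Premise 3, O(verify_complaint -> file_credential), contraposes to O(~file_credential -> ~verify_complaint); with O(~file_credential) we get O(~verify_complaint).
Premise 2, O(~verify_credential -> verify_complaint), contraposes to O(~verify_complaint -> verify_credential); with O(~verify_complaint) we get O(verify_credential).
Premise 1, O(~pay_taxes -> ~verify_credential), contraposes to O(verify_credential -> pay_taxes); with O(verify_credential) we get O(pay_taxes).
Premises 5, 6 do not contribute to this derivation.
Thus O(pay_taxes), which is F(~pay_taxes): ~pay_taxes is forbidden.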